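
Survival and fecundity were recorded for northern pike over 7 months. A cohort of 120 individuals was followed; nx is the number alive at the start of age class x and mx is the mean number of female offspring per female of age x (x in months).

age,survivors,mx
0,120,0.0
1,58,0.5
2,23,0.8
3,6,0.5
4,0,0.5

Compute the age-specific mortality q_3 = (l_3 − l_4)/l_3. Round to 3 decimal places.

lx = nx/n0 = nx/120: 1, 0.48333…, 0.19167…, 0.05, 0
q_3 = (l_3 − l_4) / l_3 = (0.05 − 0) / 0.05
     = 0.05 / 0.05 = 1 → 1.000

1.000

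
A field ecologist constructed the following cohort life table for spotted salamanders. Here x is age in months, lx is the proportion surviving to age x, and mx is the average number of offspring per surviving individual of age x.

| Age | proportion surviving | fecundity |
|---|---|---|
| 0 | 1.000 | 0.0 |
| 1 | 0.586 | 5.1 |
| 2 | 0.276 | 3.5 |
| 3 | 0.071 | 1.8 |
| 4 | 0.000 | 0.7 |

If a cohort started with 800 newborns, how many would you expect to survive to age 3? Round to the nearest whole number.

57

Expected survivors = N0 · l_3 = 800 × 0.071 = 56.8 → 57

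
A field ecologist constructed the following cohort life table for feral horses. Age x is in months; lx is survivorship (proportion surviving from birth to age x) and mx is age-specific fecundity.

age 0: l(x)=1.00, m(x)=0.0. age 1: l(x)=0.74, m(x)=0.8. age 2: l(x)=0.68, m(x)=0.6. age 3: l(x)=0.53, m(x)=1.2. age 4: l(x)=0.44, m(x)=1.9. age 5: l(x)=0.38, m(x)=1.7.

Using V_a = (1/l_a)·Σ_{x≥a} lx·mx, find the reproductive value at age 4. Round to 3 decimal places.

3.368

lx·mx for x ≥ 4: 0.836, 0.646 → sum = 1.482
V_4 = 1.482 / l_4 = 1.482 / 0.44 = 3.368182… → 3.368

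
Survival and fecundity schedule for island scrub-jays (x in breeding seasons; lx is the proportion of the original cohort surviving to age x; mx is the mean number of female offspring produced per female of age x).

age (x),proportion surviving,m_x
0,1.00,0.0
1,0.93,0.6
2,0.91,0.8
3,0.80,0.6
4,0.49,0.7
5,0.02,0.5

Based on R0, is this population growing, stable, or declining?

R0 = Σ lx·mx = 0 + 0.558 + 0.728 + 0.48 + 0.343 + 0.01 = 2.119
R0 > 1, so the population is growing.

growing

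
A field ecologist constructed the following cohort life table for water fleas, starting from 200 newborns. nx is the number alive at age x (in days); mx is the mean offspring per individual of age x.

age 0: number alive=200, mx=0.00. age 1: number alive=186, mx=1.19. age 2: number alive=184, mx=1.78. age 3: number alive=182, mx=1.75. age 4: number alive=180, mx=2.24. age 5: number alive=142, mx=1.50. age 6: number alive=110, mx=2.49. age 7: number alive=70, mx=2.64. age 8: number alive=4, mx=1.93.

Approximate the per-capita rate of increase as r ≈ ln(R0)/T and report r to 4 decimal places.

lx = nx/n0 = nx/200: 1, 0.93, 0.92, 0.91, 0.9, 0.71, 0.55, 0.35, 0.02
R0 = Σ lx·mx = 0 + 1.1067 + 1.6376 + 1.5925 + 2.016 + 1.065 + 1.3695 + 0.924 + 0.0386 = 9.7499
Σ x·lx·mx = 37.5422; T = 37.5422/9.7499 = 3.85052…
r ≈ ln(R0)/T = ln(9.7499)/3.85052… = 0.591415… → 0.5914

0.5914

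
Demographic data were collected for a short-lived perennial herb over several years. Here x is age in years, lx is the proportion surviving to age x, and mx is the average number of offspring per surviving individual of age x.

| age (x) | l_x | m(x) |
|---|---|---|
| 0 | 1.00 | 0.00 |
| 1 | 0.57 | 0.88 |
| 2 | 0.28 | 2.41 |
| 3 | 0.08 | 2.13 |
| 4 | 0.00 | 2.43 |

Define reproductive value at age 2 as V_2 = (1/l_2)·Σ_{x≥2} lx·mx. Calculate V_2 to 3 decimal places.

3.019

lx·mx for x ≥ 2: 0.6748, 0.1704, 0 → sum = 0.8452
V_2 = 0.8452 / l_2 = 0.8452 / 0.28 = 3.018571… → 3.019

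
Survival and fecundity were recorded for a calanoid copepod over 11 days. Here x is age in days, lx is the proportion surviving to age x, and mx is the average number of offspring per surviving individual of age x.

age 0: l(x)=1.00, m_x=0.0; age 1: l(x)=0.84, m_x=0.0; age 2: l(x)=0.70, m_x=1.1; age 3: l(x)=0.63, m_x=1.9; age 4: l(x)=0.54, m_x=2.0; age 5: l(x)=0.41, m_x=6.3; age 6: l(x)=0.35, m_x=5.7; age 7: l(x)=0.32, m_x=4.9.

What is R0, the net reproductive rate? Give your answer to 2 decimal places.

lx·mx by age: 0, 0, 0.77, 1.197, 1.08, 2.583, 1.995, 1.568
R0 = Σ lx·mx = 9.193 → 9.19

9.19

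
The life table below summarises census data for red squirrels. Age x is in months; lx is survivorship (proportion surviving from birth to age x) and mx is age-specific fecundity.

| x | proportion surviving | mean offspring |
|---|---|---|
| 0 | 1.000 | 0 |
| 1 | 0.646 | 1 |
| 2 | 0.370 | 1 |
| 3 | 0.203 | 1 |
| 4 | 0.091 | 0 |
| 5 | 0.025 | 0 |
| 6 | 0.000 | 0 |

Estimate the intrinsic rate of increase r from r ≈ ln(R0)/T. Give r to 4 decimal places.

R0 = Σ lx·mx = 0 + 0.646 + 0.37 + 0.203 + 0 + 0 + 0 = 1.219
Σ x·lx·mx = 1.995; T = 1.995/1.219 = 1.63659…
r ≈ ln(R0)/T = ln(1.219)/1.63659… = 0.121002… → 0.1210

0.1210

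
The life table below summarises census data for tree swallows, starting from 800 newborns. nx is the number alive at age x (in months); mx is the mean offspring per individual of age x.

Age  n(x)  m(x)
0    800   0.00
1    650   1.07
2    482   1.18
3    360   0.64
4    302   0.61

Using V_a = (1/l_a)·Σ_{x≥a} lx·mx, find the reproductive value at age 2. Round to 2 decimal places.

2.04

lx = nx/n0 = nx/800: 1, 0.8125, 0.6025, 0.45, 0.3775
lx·mx for x ≥ 2: 0.71095, 0.288, 0.230275 → sum = 1.229225
V_2 = 1.229225 / l_2 = 1.229225 / 0.6025 = 2.040207… → 2.04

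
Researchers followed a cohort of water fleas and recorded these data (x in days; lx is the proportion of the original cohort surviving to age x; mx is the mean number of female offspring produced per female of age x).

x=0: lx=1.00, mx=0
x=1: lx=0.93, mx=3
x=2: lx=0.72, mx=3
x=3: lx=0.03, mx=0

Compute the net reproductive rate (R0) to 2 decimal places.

4.95

lx·mx by age: 0, 2.79, 2.16, 0
R0 = Σ lx·mx = 4.95 → 4.95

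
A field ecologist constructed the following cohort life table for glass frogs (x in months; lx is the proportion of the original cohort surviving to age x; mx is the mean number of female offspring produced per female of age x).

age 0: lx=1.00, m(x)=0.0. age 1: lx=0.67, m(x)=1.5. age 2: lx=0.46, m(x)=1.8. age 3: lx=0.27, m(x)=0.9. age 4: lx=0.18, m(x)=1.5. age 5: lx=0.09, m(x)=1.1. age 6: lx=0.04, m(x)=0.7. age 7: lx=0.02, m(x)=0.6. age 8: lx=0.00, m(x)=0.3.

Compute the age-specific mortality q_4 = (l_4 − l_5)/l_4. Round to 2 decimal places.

q_4 = (l_4 − l_5) / l_4 = (0.18 − 0.09) / 0.18
     = 0.09 / 0.18 = 0.5 → 0.50

0.50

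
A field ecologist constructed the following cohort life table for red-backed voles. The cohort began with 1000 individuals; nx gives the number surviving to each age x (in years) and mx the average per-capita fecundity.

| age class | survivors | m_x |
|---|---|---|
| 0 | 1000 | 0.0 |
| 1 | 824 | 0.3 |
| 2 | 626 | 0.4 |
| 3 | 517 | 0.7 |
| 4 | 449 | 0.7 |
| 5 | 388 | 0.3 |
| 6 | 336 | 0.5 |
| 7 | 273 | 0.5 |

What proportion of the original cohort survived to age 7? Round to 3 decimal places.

l_7 = n_7/n_0 = 273/1000 = 0.273 → 0.273

0.273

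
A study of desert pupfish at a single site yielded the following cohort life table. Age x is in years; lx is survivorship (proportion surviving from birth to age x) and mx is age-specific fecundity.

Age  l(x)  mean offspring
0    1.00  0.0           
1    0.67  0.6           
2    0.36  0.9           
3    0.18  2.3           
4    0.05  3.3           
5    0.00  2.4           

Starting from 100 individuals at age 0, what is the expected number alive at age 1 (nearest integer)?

Expected survivors = N0 · l_1 = 100 × 0.67 = 67 → 67

67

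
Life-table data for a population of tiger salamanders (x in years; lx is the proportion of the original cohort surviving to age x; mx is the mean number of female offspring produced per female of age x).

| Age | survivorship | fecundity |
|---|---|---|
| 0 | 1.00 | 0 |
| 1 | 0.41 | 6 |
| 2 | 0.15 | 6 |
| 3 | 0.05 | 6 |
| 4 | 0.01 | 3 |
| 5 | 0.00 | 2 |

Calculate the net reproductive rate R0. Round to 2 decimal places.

3.69

lx·mx by age: 0, 2.46, 0.9, 0.3, 0.03, 0
R0 = Σ lx·mx = 3.69 → 3.69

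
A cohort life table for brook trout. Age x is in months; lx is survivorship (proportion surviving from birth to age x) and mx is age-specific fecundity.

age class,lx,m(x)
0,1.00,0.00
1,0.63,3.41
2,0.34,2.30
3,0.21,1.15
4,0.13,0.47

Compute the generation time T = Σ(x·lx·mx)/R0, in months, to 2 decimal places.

1.45

lx·mx: 0, 2.1483, 0.782, 0.2415, 0.0611 → R0 = 3.2329
x·lx·mx: 0, 2.1483, 1.564, 0.7245, 0.2444 → Σ = 4.6812
T = 4.6812 / 3.2329 = 1.447988… → 1.45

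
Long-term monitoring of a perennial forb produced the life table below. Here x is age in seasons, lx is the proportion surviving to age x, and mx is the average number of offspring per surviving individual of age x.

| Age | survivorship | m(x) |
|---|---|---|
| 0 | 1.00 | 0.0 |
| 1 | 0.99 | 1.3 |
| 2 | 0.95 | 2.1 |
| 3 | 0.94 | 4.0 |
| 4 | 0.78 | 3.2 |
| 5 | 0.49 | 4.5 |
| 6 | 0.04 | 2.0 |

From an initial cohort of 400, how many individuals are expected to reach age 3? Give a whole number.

376

Expected survivors = N0 · l_3 = 400 × 0.94 = 376 → 376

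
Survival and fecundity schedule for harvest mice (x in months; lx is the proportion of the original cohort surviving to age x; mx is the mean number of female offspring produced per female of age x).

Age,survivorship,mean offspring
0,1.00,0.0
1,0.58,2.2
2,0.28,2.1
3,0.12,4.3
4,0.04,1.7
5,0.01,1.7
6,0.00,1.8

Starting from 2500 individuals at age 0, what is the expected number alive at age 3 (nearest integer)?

Expected survivors = N0 · l_3 = 2500 × 0.12 = 300 → 300

300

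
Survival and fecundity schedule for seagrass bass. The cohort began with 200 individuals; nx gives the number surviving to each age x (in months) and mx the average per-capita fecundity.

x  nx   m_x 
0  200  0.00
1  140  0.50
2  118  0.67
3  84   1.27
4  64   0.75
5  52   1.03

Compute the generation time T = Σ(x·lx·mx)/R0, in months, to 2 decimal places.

2.82

lx = nx/n0 = nx/200: 1, 0.7, 0.59, 0.42, 0.32, 0.26
lx·mx: 0, 0.35, 0.3953, 0.5334, 0.24, 0.2678 → R0 = 1.7865
x·lx·mx: 0, 0.35, 0.7906, 1.6002, 0.96, 1.339 → Σ = 5.0398
T = 5.0398 / 1.7865 = 2.821047… → 2.82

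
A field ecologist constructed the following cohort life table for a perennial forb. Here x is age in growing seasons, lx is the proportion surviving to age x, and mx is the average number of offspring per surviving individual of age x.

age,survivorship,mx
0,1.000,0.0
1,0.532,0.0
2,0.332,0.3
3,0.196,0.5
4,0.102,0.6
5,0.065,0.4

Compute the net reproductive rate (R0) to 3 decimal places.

0.285

lx·mx by age: 0, 0, 0.0996, 0.098, 0.0612, 0.026
R0 = Σ lx·mx = 0.2848 → 0.285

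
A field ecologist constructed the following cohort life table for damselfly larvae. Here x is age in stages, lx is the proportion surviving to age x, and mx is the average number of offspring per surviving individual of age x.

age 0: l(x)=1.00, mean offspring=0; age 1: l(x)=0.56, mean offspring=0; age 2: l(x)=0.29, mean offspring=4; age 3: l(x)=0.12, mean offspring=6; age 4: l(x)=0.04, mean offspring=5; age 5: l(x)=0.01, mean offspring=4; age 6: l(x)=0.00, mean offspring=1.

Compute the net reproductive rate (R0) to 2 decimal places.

2.12

lx·mx by age: 0, 0, 1.16, 0.72, 0.2, 0.04, 0
R0 = Σ lx·mx = 2.12 → 2.12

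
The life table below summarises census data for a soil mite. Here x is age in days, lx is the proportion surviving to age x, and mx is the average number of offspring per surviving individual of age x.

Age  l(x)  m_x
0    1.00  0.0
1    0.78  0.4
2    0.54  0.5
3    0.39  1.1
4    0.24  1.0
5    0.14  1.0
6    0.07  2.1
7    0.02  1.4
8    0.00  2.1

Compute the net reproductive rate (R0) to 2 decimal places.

lx·mx by age: 0, 0.312, 0.27, 0.429, 0.24, 0.14, 0.147, 0.028, 0
R0 = Σ lx·mx = 1.566 → 1.57

1.57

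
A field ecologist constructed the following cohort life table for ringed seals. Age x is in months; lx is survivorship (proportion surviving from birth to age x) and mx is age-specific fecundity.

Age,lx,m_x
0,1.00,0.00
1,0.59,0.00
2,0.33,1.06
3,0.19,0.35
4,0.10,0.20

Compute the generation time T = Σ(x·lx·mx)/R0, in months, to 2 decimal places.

2.24

lx·mx: 0, 0, 0.3498, 0.0665, 0.02 → R0 = 0.4363
x·lx·mx: 0, 0, 0.6996, 0.1995, 0.08 → Σ = 0.9791
T = 0.9791 / 0.4363 = 2.244098… → 2.24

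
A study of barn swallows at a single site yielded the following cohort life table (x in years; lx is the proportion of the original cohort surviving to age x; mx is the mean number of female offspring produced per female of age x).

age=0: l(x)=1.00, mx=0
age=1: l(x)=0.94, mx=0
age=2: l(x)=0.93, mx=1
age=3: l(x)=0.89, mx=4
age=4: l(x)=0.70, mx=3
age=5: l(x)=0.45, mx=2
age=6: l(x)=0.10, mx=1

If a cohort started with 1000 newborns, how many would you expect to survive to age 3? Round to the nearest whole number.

890

Expected survivors = N0 · l_3 = 1000 × 0.89 = 890 → 890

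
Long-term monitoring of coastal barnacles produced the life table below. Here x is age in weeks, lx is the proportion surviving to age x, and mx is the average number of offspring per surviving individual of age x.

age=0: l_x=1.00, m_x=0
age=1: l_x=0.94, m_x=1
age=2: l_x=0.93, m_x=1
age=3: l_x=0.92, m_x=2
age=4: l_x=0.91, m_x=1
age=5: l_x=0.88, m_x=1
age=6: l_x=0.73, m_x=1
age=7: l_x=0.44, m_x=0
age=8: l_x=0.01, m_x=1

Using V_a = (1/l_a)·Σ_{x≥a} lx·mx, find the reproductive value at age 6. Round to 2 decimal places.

1.01

lx·mx for x ≥ 6: 0.73, 0, 0.01 → sum = 0.74
V_6 = 0.74 / l_6 = 0.74 / 0.73 = 1.013699… → 1.01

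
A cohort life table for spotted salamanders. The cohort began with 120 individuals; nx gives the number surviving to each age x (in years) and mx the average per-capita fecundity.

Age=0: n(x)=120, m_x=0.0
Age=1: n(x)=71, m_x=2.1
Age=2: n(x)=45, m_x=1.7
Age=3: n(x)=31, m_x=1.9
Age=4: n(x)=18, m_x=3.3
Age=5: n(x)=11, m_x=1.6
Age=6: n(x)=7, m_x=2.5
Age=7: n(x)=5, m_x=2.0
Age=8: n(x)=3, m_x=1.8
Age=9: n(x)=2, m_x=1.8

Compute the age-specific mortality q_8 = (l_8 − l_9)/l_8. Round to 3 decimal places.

lx = nx/n0 = nx/120: 1, 0.59167…, 0.375, 0.25833…, 0.15, 0.09167…, 0.05833…, 0.04167…, 0.025, 0.01667…
q_8 = (l_8 − l_9) / l_8 = (0.025 − 0.016667…) / 0.025
     = 0.008333… / 0.025 = 0.333333… → 0.333

0.333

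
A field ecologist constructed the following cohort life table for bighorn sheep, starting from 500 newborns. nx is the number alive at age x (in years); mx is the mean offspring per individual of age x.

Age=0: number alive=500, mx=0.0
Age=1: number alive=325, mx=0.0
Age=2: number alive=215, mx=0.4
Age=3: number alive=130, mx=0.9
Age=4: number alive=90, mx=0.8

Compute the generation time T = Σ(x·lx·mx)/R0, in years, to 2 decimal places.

lx = nx/n0 = nx/500: 1, 0.65, 0.43, 0.26, 0.18
lx·mx: 0, 0, 0.172, 0.234, 0.144 → R0 = 0.55
x·lx·mx: 0, 0, 0.344, 0.702, 0.576 → Σ = 1.622
T = 1.622 / 0.55 = 2.949091… → 2.95

2.95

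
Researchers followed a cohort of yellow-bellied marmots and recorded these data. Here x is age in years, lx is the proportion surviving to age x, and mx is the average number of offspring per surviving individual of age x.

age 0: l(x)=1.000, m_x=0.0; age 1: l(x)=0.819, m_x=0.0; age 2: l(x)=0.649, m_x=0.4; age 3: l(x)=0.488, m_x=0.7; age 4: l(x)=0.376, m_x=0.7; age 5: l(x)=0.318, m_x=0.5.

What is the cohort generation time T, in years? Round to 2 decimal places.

lx·mx: 0, 0, 0.2596, 0.3416, 0.2632, 0.159 → R0 = 1.0234
x·lx·mx: 0, 0, 0.5192, 1.0248, 1.0528, 0.795 → Σ = 3.3918
T = 3.3918 / 1.0234 = 3.314247… → 3.31

3.31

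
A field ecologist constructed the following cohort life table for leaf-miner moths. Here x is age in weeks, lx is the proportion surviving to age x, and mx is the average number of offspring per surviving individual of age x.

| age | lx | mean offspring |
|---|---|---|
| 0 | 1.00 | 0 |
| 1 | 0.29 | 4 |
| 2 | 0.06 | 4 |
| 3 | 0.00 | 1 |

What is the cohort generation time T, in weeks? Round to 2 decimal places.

lx·mx: 0, 1.16, 0.24, 0 → R0 = 1.4
x·lx·mx: 0, 1.16, 0.48, 0 → Σ = 1.64
T = 1.64 / 1.4 = 1.171429… → 1.17

1.17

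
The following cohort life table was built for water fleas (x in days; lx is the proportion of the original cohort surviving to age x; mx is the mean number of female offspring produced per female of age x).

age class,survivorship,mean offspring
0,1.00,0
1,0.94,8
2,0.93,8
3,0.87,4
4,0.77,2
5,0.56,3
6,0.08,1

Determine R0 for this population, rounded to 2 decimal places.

lx·mx by age: 0, 7.52, 7.44, 3.48, 1.54, 1.68, 0.08
R0 = Σ lx·mx = 21.74 → 21.74

21.74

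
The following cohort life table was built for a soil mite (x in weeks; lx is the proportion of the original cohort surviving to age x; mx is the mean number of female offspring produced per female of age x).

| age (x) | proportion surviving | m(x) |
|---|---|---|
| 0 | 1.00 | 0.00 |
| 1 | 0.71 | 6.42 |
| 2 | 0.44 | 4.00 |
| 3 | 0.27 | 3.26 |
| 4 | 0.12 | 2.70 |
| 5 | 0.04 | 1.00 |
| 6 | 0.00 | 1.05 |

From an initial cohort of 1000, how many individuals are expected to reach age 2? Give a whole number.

Expected survivors = N0 · l_2 = 1000 × 0.44 = 440 → 440

440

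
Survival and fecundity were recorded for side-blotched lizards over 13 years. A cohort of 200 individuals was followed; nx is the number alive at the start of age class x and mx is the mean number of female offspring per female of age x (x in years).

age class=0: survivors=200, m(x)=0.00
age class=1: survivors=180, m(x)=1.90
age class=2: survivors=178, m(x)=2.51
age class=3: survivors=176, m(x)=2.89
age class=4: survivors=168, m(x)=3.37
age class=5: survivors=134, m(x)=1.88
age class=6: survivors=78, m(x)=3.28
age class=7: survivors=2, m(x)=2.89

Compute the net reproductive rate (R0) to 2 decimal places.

lx = nx/n0 = nx/200: 1, 0.9, 0.89, 0.88, 0.84, 0.67, 0.39, 0.01
lx·mx by age: 0, 1.71, 2.2339, 2.5432, 2.8308, 1.2596, 1.2792, 0.0289
R0 = Σ lx·mx = 11.8856 → 11.89

11.89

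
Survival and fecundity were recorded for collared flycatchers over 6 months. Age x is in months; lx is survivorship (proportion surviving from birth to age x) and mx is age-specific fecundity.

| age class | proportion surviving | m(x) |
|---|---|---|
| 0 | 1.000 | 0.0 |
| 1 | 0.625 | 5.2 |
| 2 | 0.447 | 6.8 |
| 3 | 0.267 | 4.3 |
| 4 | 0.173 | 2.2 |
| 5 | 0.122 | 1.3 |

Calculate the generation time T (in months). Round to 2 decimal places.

1.89

lx·mx: 0, 3.25, 3.0396, 1.1481, 0.3806, 0.1586 → R0 = 7.9769
x·lx·mx: 0, 3.25, 6.0792, 3.4443, 1.5224, 0.793 → Σ = 15.0889
T = 15.0889 / 7.9769 = 1.891574… → 1.89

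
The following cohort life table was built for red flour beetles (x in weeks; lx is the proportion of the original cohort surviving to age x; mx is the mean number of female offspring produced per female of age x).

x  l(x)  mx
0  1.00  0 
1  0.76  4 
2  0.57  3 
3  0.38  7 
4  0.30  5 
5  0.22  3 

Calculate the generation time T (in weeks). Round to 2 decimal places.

lx·mx: 0, 3.04, 1.71, 2.66, 1.5, 0.66 → R0 = 9.57
x·lx·mx: 0, 3.04, 3.42, 7.98, 6, 3.3 → Σ = 23.74
T = 23.74 / 9.57 = 2.480669… → 2.48

2.48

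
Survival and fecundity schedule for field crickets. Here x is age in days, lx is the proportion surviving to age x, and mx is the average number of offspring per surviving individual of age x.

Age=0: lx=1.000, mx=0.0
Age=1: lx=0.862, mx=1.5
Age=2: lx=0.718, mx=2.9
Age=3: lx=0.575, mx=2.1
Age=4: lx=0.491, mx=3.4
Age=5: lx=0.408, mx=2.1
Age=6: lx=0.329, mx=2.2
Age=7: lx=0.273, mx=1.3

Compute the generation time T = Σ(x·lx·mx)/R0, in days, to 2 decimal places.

lx·mx: 0, 1.293, 2.0822, 1.2075, 1.6694, 0.8568, 0.7238, 0.3549 → R0 = 8.1876
x·lx·mx: 0, 1.293, 4.1644, 3.6225, 6.6776, 4.284, 4.3428, 2.4843 → Σ = 26.8686
T = 26.8686 / 8.1876 = 3.281621… → 3.28

3.28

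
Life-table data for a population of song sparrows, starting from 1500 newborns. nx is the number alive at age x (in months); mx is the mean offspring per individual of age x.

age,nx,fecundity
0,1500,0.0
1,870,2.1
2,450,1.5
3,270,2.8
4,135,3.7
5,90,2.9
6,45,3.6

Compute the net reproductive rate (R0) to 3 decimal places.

2.787

lx = nx/n0 = nx/1500: 1, 0.58, 0.3, 0.18, 0.09, 0.06, 0.03
lx·mx by age: 0, 1.218, 0.45, 0.504, 0.333, 0.174, 0.108
R0 = Σ lx·mx = 2.787 → 2.787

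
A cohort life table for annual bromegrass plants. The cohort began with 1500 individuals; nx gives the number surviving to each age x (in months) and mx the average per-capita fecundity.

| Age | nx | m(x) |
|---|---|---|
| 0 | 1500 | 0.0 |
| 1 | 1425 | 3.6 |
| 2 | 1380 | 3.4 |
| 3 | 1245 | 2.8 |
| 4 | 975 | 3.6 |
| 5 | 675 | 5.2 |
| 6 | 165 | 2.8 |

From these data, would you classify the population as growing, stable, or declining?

lx = nx/n0 = nx/1500: 1, 0.95, 0.92, 0.83, 0.65, 0.45, 0.11
R0 = Σ lx·mx = 0 + 3.42 + 3.128 + 2.324 + 2.34 + 2.34 + 0.308 = 13.86
R0 > 1, so the population is growing.

growing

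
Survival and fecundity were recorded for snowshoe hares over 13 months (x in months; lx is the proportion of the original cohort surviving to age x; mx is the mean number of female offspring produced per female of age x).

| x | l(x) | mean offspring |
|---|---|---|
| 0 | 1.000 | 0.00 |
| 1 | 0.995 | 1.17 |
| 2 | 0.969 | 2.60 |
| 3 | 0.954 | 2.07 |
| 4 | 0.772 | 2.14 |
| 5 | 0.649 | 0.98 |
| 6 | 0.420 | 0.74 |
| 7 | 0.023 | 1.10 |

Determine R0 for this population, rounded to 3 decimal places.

lx·mx by age: 0, 1.16415, 2.5194, 1.97478, 1.65208, 0.63602, 0.3108, 0.0253
R0 = Σ lx·mx = 8.28253 → 8.283

8.283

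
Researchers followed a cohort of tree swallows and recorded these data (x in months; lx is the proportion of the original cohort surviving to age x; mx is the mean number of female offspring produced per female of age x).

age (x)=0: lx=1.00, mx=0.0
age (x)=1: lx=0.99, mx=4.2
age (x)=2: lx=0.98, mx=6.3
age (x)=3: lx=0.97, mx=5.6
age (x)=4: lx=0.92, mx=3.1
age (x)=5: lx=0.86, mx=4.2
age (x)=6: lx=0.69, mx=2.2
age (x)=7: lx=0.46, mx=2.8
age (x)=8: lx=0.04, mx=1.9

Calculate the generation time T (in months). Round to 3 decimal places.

3.226

lx·mx: 0, 4.158, 6.174, 5.432, 2.852, 3.612, 1.518, 1.288, 0.076 → R0 = 25.11
x·lx·mx: 0, 4.158, 12.348, 16.296, 11.408, 18.06, 9.108, 9.016, 0.608 → Σ = 81.002
T = 81.002 / 25.11 = 3.225886… → 3.226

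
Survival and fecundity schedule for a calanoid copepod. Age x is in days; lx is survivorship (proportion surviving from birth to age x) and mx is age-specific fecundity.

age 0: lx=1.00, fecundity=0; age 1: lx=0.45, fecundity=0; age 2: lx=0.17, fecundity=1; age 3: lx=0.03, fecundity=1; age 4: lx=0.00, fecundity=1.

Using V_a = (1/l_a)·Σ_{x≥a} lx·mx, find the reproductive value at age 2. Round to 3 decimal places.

lx·mx for x ≥ 2: 0.17, 0.03, 0 → sum = 0.2
V_2 = 0.2 / l_2 = 0.2 / 0.17 = 1.176471… → 1.176

1.176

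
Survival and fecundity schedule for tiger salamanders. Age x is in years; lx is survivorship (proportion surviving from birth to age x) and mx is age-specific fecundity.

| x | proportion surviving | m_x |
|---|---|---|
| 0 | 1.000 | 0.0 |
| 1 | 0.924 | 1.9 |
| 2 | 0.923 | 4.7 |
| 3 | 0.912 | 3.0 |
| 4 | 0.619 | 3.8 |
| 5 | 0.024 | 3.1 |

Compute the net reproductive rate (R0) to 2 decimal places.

lx·mx by age: 0, 1.7556, 4.3381, 2.736, 2.3522, 0.0744
R0 = Σ lx·mx = 11.2563 → 11.26

11.26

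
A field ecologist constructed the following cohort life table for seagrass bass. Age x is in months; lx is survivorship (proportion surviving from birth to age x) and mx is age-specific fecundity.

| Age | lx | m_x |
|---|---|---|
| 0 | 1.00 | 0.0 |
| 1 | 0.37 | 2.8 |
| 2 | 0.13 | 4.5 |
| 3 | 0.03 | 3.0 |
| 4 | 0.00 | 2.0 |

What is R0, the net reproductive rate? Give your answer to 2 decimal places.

lx·mx by age: 0, 1.036, 0.585, 0.09, 0
R0 = Σ lx·mx = 1.711 → 1.71

1.71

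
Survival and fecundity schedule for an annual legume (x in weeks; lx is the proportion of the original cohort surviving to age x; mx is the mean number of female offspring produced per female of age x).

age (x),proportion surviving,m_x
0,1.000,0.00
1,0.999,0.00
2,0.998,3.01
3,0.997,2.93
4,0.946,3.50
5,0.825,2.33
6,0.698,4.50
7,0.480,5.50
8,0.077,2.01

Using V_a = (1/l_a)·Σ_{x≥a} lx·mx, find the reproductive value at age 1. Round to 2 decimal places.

lx·mx for x ≥ 1: 0, 3.00398, 2.92121, 3.311, 1.92225, 3.141, 2.64, 0.15477 → sum = 17.09421
V_1 = 17.09421 / l_1 = 17.09421 / 0.999 = 17.111321… → 17.11

17.11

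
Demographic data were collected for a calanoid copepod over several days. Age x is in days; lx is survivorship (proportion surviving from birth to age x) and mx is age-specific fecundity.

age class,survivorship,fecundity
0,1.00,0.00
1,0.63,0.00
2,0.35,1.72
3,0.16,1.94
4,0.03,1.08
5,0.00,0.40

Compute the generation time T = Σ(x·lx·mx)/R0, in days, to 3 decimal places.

lx·mx: 0, 0, 0.602, 0.3104, 0.0324, 0 → R0 = 0.9448
x·lx·mx: 0, 0, 1.204, 0.9312, 0.1296, 0 → Σ = 2.2648
T = 2.2648 / 0.9448 = 2.397121… → 2.397

2.397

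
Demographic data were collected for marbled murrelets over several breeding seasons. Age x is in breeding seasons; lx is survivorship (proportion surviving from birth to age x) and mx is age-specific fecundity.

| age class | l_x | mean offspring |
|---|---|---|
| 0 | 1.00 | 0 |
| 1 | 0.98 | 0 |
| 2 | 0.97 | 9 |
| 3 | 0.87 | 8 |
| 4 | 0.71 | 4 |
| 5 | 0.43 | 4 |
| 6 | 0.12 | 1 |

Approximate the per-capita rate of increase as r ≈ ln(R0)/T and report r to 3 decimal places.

R0 = Σ lx·mx = 0 + 0 + 8.73 + 6.96 + 2.84 + 1.72 + 0.12 = 20.37
Σ x·lx·mx = 59.02; T = 59.02/20.37 = 2.8974…
r ≈ ln(R0)/T = ln(20.37)/2.8974… = 1.04027… → 1.040

1.040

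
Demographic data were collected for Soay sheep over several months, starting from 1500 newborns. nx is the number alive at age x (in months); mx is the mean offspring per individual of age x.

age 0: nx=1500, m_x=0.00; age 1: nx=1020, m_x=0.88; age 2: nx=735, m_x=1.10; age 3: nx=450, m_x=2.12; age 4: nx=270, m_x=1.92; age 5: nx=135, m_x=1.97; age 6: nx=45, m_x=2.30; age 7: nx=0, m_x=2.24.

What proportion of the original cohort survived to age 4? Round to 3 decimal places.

0.180

l_4 = n_4/n_0 = 270/1500 = 0.18 → 0.180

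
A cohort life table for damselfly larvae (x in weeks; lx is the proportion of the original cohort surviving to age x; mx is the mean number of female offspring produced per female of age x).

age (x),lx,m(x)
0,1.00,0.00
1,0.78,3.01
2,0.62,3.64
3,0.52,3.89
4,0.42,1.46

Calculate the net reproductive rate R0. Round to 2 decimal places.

7.24

lx·mx by age: 0, 2.3478, 2.2568, 2.0228, 0.6132
R0 = Σ lx·mx = 7.2406 → 7.24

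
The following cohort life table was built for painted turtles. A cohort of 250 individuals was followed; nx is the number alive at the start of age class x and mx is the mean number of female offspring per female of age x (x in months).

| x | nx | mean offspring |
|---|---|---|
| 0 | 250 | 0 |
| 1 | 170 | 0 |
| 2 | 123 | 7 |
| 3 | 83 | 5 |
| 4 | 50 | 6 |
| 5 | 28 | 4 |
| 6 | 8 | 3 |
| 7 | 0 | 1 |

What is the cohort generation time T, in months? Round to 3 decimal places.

lx = nx/n0 = nx/250: 1, 0.68, 0.492, 0.332, 0.2, 0.112, 0.032, 0
lx·mx: 0, 0, 3.444, 1.66, 1.2, 0.448, 0.096, 0 → R0 = 6.848
x·lx·mx: 0, 0, 6.888, 4.98, 4.8, 2.24, 0.576, 0 → Σ = 19.484
T = 19.484 / 6.848 = 2.84521… → 2.845

2.845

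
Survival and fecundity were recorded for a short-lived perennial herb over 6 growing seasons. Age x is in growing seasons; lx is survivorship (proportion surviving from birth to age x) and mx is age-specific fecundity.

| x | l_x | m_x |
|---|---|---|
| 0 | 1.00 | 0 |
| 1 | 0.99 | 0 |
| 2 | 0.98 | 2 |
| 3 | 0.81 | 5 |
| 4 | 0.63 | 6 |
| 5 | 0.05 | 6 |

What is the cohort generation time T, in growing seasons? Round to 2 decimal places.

lx·mx: 0, 0, 1.96, 4.05, 3.78, 0.3 → R0 = 10.09
x·lx·mx: 0, 0, 3.92, 12.15, 15.12, 1.5 → Σ = 32.69
T = 32.69 / 10.09 = 3.239841… → 3.24

3.24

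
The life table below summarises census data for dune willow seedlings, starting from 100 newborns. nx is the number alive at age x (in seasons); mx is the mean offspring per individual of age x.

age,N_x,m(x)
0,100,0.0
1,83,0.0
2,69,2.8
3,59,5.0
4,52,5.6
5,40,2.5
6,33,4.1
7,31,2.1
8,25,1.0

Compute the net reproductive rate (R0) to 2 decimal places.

11.05

lx = nx/n0 = nx/100: 1, 0.83, 0.69, 0.59, 0.52, 0.4, 0.33, 0.31, 0.25
lx·mx by age: 0, 0, 1.932, 2.95, 2.912, 1, 1.353, 0.651, 0.25
R0 = Σ lx·mx = 11.048 → 11.05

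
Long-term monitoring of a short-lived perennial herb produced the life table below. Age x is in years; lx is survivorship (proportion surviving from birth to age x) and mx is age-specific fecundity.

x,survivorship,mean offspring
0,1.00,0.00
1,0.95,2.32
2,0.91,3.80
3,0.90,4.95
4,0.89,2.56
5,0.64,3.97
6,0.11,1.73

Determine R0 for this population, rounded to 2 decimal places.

15.13

lx·mx by age: 0, 2.204, 3.458, 4.455, 2.2784, 2.5408, 0.1903
R0 = Σ lx·mx = 15.1265 → 15.13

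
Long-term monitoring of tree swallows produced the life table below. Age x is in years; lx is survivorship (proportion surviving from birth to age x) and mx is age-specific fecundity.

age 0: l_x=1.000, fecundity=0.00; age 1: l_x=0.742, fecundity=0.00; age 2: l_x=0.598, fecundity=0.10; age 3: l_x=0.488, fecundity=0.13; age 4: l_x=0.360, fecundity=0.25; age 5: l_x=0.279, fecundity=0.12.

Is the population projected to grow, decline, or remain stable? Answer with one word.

R0 = Σ lx·mx = 0 + 0 + 0.0598 + 0.06344 + 0.09 + 0.03348 = 0.24672
R0 < 1, so the population is declining.

declining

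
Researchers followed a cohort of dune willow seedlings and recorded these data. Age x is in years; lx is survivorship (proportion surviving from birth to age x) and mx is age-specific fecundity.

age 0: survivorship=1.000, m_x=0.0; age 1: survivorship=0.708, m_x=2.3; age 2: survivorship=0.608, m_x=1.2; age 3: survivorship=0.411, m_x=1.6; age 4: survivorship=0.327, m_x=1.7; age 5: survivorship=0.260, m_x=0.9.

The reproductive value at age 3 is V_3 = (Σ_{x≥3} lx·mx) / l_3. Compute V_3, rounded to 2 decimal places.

lx·mx for x ≥ 3: 0.6576, 0.5559, 0.234 → sum = 1.4475
V_3 = 1.4475 / l_3 = 1.4475 / 0.411 = 3.521898… → 3.52

3.52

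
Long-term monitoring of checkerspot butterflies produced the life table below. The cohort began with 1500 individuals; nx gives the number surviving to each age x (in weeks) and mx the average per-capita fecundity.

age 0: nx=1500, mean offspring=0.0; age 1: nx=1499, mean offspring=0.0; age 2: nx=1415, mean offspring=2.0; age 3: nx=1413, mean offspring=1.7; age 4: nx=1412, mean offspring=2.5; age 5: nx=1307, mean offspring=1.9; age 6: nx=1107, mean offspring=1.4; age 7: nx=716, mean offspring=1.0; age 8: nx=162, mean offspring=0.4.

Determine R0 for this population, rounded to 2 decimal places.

9.05

lx = nx/n0 = nx/1500: 1, 0.99933…, 0.94333…, 0.942, 0.94133…, 0.87133…, 0.738, 0.47733…, 0.108
lx·mx by age: 0, 0, 1.886667…, 1.6014, 2.353333…, 1.655533…, 1.0332, 0.477333…, 0.0432
R0 = Σ lx·mx = 9.050667… → 9.05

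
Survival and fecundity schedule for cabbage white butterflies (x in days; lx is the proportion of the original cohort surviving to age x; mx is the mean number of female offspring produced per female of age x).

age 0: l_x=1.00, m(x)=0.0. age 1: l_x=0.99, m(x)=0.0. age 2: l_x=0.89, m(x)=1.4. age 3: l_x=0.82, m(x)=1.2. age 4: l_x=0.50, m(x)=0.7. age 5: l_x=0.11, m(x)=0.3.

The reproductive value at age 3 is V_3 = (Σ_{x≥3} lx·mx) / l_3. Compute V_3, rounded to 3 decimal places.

1.667

lx·mx for x ≥ 3: 0.984, 0.35, 0.033 → sum = 1.367
V_3 = 1.367 / l_3 = 1.367 / 0.82 = 1.667073… → 1.667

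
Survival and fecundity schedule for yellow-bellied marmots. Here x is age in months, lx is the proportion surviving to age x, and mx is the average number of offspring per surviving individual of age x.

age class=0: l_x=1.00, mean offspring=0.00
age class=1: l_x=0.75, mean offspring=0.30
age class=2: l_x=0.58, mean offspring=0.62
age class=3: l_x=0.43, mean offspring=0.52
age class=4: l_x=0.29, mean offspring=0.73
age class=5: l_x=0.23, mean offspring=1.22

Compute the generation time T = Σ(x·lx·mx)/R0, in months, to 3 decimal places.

lx·mx: 0, 0.225, 0.3596, 0.2236, 0.2117, 0.2806 → R0 = 1.3005
x·lx·mx: 0, 0.225, 0.7192, 0.6708, 0.8468, 1.403 → Σ = 3.8648
T = 3.8648 / 1.3005 = 2.97178… → 2.972

2.972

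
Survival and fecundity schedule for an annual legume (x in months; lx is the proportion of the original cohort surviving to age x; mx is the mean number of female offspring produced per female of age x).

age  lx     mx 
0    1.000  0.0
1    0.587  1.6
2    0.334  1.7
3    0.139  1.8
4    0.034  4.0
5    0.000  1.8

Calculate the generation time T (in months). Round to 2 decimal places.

lx·mx: 0, 0.9392, 0.5678, 0.2502, 0.136, 0 → R0 = 1.8932
x·lx·mx: 0, 0.9392, 1.1356, 0.7506, 0.544, 0 → Σ = 3.3694
T = 3.3694 / 1.8932 = 1.779738… → 1.78

1.78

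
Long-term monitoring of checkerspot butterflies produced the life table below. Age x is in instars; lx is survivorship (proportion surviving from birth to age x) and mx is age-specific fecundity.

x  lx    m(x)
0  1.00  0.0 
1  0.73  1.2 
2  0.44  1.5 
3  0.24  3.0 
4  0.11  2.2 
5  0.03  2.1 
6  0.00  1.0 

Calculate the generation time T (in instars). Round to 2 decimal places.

2.20

lx·mx: 0, 0.876, 0.66, 0.72, 0.242, 0.063, 0 → R0 = 2.561
x·lx·mx: 0, 0.876, 1.32, 2.16, 0.968, 0.315, 0 → Σ = 5.639
T = 5.639 / 2.561 = 2.201874… → 2.20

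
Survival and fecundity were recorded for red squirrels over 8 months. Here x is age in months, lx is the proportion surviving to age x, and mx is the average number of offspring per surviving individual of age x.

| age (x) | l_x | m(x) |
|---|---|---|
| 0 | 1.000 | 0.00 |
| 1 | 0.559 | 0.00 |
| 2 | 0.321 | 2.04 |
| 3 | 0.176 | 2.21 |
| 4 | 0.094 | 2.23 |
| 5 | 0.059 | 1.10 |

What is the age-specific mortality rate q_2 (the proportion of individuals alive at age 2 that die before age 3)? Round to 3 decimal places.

0.452

q_2 = (l_2 − l_3) / l_2 = (0.321 − 0.176) / 0.321
     = 0.145 / 0.321 = 0.451713… → 0.452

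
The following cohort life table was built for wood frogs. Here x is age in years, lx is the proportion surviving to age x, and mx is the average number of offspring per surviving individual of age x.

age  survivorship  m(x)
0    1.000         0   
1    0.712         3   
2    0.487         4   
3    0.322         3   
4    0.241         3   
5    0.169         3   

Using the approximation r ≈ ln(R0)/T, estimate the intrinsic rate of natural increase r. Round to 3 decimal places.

0.804

R0 = Σ lx·mx = 0 + 2.136 + 1.948 + 0.966 + 0.723 + 0.507 = 6.28
Σ x·lx·mx = 14.357; T = 14.357/6.28 = 2.28615…
r ≈ ln(R0)/T = ln(6.28)/2.28615… = 0.8037… → 0.804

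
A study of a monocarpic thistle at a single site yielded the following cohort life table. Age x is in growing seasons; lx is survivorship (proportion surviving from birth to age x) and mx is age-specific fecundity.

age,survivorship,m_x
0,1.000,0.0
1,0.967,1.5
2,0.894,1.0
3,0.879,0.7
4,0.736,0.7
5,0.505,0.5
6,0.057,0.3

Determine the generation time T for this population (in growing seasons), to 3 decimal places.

lx·mx: 0, 1.4505, 0.894, 0.6153, 0.5152, 0.2525, 0.0171 → R0 = 3.7446
x·lx·mx: 0, 1.4505, 1.788, 1.8459, 2.0608, 1.2625, 0.1026 → Σ = 8.5103
T = 8.5103 / 3.7446 = 2.272686… → 2.273

2.273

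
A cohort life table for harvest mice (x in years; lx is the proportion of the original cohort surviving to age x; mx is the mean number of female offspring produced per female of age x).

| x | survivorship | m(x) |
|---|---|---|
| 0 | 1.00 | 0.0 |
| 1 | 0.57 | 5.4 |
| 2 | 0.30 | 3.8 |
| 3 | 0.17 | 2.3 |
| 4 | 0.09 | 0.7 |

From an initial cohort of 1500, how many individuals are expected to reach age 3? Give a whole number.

Expected survivors = N0 · l_3 = 1500 × 0.17 = 255 → 255

255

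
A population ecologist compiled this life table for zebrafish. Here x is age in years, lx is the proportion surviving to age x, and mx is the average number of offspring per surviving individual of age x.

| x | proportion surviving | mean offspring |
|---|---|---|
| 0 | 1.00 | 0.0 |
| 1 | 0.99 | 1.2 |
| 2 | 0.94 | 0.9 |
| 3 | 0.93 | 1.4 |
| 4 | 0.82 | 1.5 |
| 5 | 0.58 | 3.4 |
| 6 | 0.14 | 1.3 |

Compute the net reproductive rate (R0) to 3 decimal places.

6.720

lx·mx by age: 0, 1.188, 0.846, 1.302, 1.23, 1.972, 0.182
R0 = Σ lx·mx = 6.72 → 6.720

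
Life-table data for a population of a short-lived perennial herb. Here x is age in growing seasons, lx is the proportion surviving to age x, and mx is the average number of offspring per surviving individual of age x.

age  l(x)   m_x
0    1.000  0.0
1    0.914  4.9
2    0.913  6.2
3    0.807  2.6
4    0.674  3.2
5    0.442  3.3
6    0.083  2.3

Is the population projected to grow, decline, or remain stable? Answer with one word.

growing

R0 = Σ lx·mx = 0 + 4.4786 + 5.6606 + 2.0982 + 2.1568 + 1.4586 + 0.1909 = 16.0437
R0 > 1, so the population is growing.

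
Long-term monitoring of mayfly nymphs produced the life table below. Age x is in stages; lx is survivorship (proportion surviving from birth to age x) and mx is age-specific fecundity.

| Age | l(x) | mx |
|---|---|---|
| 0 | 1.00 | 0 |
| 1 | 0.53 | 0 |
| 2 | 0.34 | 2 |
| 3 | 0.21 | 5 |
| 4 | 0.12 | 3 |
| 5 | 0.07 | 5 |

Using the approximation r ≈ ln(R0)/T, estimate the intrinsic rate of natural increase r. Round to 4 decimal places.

R0 = Σ lx·mx = 0 + 0 + 0.68 + 1.05 + 0.36 + 0.35 = 2.44
Σ x·lx·mx = 7.7; T = 7.7/2.44 = 3.15574…
r ≈ ln(R0)/T = ln(2.44)/3.15574… = 0.282659… → 0.2827

0.2827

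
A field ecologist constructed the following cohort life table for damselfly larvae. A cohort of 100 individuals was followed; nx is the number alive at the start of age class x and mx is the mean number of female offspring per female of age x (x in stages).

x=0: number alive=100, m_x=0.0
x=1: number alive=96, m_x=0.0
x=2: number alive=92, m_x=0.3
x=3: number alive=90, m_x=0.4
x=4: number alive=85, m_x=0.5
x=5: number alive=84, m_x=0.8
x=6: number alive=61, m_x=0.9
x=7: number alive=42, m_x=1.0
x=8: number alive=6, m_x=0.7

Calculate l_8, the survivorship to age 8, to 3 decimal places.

0.060

l_8 = n_8/n_0 = 6/100 = 0.06 → 0.060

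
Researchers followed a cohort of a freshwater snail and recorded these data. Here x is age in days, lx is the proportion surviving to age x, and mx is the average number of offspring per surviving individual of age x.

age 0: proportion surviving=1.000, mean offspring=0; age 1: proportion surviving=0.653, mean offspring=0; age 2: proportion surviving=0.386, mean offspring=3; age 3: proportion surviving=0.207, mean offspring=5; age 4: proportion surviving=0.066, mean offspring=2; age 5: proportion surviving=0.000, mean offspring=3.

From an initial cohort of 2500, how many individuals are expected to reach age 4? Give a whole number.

Expected survivors = N0 · l_4 = 2500 × 0.066 = 165 → 165

165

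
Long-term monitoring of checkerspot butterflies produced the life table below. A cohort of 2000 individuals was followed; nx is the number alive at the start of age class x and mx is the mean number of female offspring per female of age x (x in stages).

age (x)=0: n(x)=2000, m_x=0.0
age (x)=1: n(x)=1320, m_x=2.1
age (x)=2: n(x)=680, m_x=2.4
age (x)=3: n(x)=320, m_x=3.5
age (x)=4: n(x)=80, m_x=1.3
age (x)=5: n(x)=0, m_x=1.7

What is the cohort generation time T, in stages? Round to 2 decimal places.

lx = nx/n0 = nx/2000: 1, 0.66, 0.34, 0.16, 0.04, 0
lx·mx: 0, 1.386, 0.816, 0.56, 0.052, 0 → R0 = 2.814
x·lx·mx: 0, 1.386, 1.632, 1.68, 0.208, 0 → Σ = 4.906
T = 4.906 / 2.814 = 1.743426… → 1.74

1.74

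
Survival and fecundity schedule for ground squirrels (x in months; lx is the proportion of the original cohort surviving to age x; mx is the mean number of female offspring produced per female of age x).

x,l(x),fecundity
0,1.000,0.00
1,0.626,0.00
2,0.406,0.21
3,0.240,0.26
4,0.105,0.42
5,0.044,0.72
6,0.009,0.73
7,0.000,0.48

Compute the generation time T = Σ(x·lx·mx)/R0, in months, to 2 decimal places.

lx·mx: 0, 0, 0.08526, 0.0624, 0.0441, 0.03168, 0.00657, 0 → R0 = 0.23001
x·lx·mx: 0, 0, 0.17052, 0.1872, 0.1764, 0.1584, 0.03942, 0 → Σ = 0.73194
T = 0.73194 / 0.23001 = 3.182209… → 3.18

3.18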